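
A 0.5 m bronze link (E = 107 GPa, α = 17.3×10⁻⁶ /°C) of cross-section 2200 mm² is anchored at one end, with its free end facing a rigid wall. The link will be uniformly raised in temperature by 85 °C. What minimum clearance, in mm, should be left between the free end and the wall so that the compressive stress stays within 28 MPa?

Free expansion if unrestrained: δ_free = αΔT L = 17.3×10⁻⁶ × 85 × 500 = 0.7352 mm.
A stress of 28 MPa corresponds to the wall pushing the link back by σL/E = 28×500/(107×10³) = 0.1308 mm.
So the gap has to take up the difference, g_min = δ_free − σL/E = 0.7352 − 0.1308 = 0.6044 mm.

g ≈ 0.604 mm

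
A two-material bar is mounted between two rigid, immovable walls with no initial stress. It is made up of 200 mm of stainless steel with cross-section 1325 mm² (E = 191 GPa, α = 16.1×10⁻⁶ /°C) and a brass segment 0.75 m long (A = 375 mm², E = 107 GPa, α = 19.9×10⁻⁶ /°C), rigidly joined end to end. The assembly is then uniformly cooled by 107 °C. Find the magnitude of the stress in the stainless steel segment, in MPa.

If the supports were absent, the total length change would be Σ αᵢΔT Lᵢ = 16.1×10⁻⁶×107×200 + 19.9×10⁻⁶×107×750 = 1.942 mm.
The rigid supports impose zero overall length change; the single axial force P common to all segments must satisfy P Σ Lᵢ/(AᵢEᵢ) = δ_free.
Σ Lᵢ/(AᵢEᵢ) = 200/(1325×191×10³) + 750/(375×107×10³) = 1.948×10⁻⁵ mm/N.
P = 1.942 / 1.948×10⁻⁵ = 99660 N = 99.66 kN, tensile.
σ_{stainless steel} = P / A = 99660 / 1325 = 75.21 MPa.

σ ≈ 75.2 MPa (tensile)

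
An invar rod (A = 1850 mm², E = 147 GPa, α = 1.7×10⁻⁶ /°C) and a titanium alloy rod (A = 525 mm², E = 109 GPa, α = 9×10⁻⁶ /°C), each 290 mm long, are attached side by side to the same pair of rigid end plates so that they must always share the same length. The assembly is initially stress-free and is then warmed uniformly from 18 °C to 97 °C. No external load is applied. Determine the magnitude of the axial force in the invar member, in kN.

Both members must finish at the same length. With the larger α, the titanium alloy tends to over-expand; the plates restrain it, putting the titanium alloy in compression and the invar in tension. With no external load the two internal forces are equal and opposite, magnitude P.
Equating the net (thermal + elastic) strains gives |α₁ − α₂|·ΔT = P·[1/(A₁E₁) + 1/(A₂E₂)].
|α₁ − α₂|·ΔT = 7.3×10⁻⁶ × 79 = 0.0005767.
1/(A₁E₁) + 1/(A₂E₂) = 1/(1850×147×10³) + 1/(525×109×10³) = 2.115×10⁻⁸ N⁻¹.
So P = 0.0005767 / 2.115×10⁻⁸ = 27.26 kN.

P ≈ 27.3 kN (tensile in the invar)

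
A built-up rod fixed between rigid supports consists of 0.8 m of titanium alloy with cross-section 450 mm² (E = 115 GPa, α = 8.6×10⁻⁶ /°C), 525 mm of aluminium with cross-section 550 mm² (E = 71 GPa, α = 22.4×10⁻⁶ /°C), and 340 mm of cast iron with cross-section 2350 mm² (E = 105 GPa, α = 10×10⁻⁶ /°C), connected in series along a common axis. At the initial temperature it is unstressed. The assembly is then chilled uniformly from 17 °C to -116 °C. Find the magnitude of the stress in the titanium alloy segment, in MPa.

σ ≈ 215 MPa (tensile)

With the walls removed the bar would change length by δ_free = Σ αᵢΔT Lᵢ = 8.6×10⁻⁶×133×800 + 22.4×10⁻⁶×133×525 + 10×10⁻⁶×133×340 = 2.931 mm.
The walls prevent any net length change, so an axial force P (same in every segment) develops. Compatibility: P · Σ Lᵢ/(AᵢEᵢ) = δ_free.
The series flexibility is Σ Lᵢ/(AᵢEᵢ) = 800/(450×115×10³) + 525/(550×71×10³) + 340/(2350×105×10³) = 3.028×10⁻⁵ mm/N.
Hence P = δ_free / Σ(L/AE) = 2.931/3.028×10⁻⁵ = 96.8 kN (tensile).
σ_{titanium alloy} = P / A = 96800 / 450 = 215.1 MPa.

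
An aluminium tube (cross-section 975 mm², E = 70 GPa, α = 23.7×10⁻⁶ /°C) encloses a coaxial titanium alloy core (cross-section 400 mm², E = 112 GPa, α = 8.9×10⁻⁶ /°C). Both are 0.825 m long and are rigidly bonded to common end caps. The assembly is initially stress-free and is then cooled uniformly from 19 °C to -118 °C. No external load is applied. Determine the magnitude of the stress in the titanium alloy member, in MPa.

The aluminium has the larger α, so on cooling it would change length more than the titanium alloy if both were free. The rigid plates force a common final length, so the aluminium is put into tension and the titanium alloy into compression, with equal and opposite forces P (no external load).
Equating the net (thermal + elastic) strains gives |α₁ − α₂|·ΔT = P·[1/(A₁E₁) + 1/(A₂E₂)].
|α₁ − α₂|·ΔT = 14.8×10⁻⁶ × 137 = 0.002028.
1/(A₁E₁) + 1/(A₂E₂) = 1/(975×70×10³) + 1/(400×112×10³) = 3.697×10⁻⁸ N⁻¹.
So P = 0.002028 / 3.697×10⁻⁸ = 54.84 kN.
σ_{titanium alloy} = P/A₂ = 54840/400 = 137.1 MPa, compressive.

σ ≈ 137 MPa (compressive)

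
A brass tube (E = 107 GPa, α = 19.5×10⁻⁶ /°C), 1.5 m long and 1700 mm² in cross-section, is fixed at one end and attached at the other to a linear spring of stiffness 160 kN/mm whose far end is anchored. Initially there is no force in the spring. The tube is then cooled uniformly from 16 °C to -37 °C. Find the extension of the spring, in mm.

If the spring were absent the tube would shorten by αΔT L = 19.5×10⁻⁶ × 53 × 1500 = 1.55 mm.
Let P be the tensile force in the spring. The tube extends elastically by PL/(AE) and the spring stretches by P/k; together these equal δ_free.
So P = δ_free / [L/(AE) + 1/k] = 1.55 / [ 1500/(1700×107×10³) + 1/(160×10³) ].
P = 1.55 / 1.45×10⁻⁵ = 106900 N.
Spring extension = P/k = 106900/(160×10³) = 0.6684 mm.

δ ≈ 0.668 mm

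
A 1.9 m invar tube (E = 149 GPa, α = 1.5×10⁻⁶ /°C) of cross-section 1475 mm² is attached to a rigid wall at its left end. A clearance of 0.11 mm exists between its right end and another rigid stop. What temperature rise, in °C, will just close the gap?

ΔT ≈ 38.6 °C

The gap closes when αΔT L = 0.11 mm, since the tube is still unstressed at that instant.
So ΔT = g/(αL) = 0.11/(1.5×10⁻⁶ × 1900) = 38.6 °C.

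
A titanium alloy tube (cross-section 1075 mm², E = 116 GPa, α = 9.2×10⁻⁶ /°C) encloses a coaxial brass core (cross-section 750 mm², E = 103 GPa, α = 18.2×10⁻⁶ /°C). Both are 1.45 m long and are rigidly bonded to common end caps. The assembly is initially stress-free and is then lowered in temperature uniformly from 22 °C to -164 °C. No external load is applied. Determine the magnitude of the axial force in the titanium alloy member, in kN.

P ≈ 79.9 kN (compressive in the titanium alloy)

Equilibrium of a rigid end plate with no external load gives equal and opposite internal forces ±P in the two members. Since α_{brass} > α_{titanium alloy}, cooling drives the brass into tension and the titanium alloy into compression.
Compatibility of the two members (thermal + elastic change equal): (α₁ − α₂)ΔT = P·[1/(A₁E₁) + 1/(A₂E₂)].
|α₁ − α₂|·ΔT = 9×10⁻⁶ × 186 = 0.001674.
1/(A₁E₁) + 1/(A₂E₂) = 1/(1075×116×10³) + 1/(750×103×10³) = 2.096×10⁻⁸ N⁻¹.
So P = 0.001674 / 2.096×10⁻⁸ = 79.85 kN.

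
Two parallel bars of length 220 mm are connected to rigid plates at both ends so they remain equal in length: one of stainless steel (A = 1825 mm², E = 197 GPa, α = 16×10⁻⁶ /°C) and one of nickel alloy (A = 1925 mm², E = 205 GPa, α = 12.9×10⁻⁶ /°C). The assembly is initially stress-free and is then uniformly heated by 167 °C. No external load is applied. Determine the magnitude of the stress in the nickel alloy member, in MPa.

Both members must finish at the same length. With the larger α, the stainless steel tends to over-expand; the plates restrain it, putting the stainless steel in compression and the nickel alloy in tension. With no external load the two internal forces are equal and opposite, magnitude P.
Equating the net (thermal + elastic) strains gives |α₁ − α₂|·ΔT = P·[1/(A₁E₁) + 1/(A₂E₂)].
|α₁ − α₂|·ΔT = 3.1×10⁻⁶ × 167 = 0.0005177.
1/(A₁E₁) + 1/(A₂E₂) = 1/(1825×197×10³) + 1/(1925×205×10³) = 5.315×10⁻⁹ N⁻¹.
So P = 0.0005177 / 5.315×10⁻⁹ = 97.39 kN.
σ_{nickel alloy} = P/A₂ = 97390/1925 = 50.59 MPa, tensile.

σ ≈ 50.6 MPa (tensile)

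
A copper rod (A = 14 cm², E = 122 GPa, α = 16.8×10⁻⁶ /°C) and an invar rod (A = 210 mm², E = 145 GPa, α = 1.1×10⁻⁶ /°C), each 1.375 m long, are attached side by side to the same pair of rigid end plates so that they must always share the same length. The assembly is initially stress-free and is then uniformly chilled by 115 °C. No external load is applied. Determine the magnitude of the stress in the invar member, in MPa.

σ ≈ 222 MPa (compressive)

Equilibrium of a rigid end plate with no external load gives equal and opposite internal forces ±P in the two members. Since α_{copper} > α_{invar}, cooling drives the copper into tension and the invar into compression.
Setting the final lengths equal and cancelling L: (α₁ − α₂)ΔT = P/(A₁E₁) + P/(A₂E₂).
|α₁ − α₂|·ΔT = 15.7×10⁻⁶ × 115 = 0.001805.
1/(A₁E₁) + 1/(A₂E₂) = 1/(1400×122×10³) + 1/(210×145×10³) = 3.87×10⁻⁸ N⁻¹.
P = 0.001805 / 3.87×10⁻⁸ = 46660 N = 46.66 kN.
σ_{invar} = P/A₂ = 46660/210 = 222.2 MPa, compressive.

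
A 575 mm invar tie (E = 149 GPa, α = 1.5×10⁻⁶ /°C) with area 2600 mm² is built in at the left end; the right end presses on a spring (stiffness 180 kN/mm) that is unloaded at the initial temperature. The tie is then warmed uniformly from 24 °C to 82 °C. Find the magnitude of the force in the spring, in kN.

The unrestrained thermal change is αΔT L = 1.5×10⁻⁶ × 58 × 575 = 0.05003 mm.
With a force P in the spring, the elastic change of the tie is PL/(AE) and that of the spring is P/k; compatibility requires their sum to equal δ_free.
So P = δ_free / [L/(AE) + 1/k] = 0.05003 / [ 575/(2600×149×10³) + 1/(180×10³) ].
P = 0.05003 / 7.04×10⁻⁶ = 7106 N.

P ≈ 7.11 kN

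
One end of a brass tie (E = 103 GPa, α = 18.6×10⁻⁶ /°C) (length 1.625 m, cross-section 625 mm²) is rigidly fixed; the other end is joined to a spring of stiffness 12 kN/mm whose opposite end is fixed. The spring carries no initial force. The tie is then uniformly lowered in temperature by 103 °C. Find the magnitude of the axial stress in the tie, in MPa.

σ ≈ 45.9 MPa (tensile)

Free thermal contraction: δ_free = αΔT L = 18.6×10⁻⁶ × 103 × 1625 = 3.113 mm.
Let P be the tensile force in the spring. The tie extends elastically by PL/(AE) and the spring stretches by P/k; together these equal δ_free.
So P = δ_free / [L/(AE) + 1/k] = 3.113 / [ 1625/(625×103×10³) + 1/(12×10³) ].
P = 3.113 / 0.0001086 = 28670 N.
σ = P/A = 28670/625 = 45.88 MPa.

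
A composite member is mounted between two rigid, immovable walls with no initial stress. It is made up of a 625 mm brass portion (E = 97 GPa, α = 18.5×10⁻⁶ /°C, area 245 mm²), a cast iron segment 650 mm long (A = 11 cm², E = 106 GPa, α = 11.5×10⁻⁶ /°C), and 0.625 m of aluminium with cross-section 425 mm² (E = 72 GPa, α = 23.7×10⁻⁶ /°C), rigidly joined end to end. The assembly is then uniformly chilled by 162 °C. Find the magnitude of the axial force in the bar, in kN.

P ≈ 105 kN (tensile)

With the walls removed the bar would change length by δ_free = Σ αᵢΔT Lᵢ = 18.5×10⁻⁶×162×625 + 11.5×10⁻⁶×162×650 + 23.7×10⁻⁶×162×625 = 5.484 mm.
The rigid supports impose zero overall length change; the single axial force P common to all segments must satisfy P Σ Lᵢ/(AᵢEᵢ) = δ_free.
The series flexibility is Σ Lᵢ/(AᵢEᵢ) = 625/(245×97×10³) + 650/(1100×106×10³) + 625/(425×72×10³) = 5.23×10⁻⁵ mm/N.
Hence P = δ_free / Σ(L/AE) = 5.484/5.23×10⁻⁵ = 104.9 kN (tensile).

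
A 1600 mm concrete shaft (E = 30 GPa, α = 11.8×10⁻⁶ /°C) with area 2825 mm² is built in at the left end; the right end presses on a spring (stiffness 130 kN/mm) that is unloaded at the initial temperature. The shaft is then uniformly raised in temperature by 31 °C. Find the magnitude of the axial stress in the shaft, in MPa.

If the spring were absent the shaft would lengthen by αΔT L = 11.8×10⁻⁶ × 31 × 1600 = 0.5853 mm.
Let P be the compressive force at the spring. The shaft shortens elastically by PL/(AE) and the spring compresses by P/k; together these equal δ_free.
So P = δ_free / [L/(AE) + 1/k] = 0.5853 / [ 1600/(2825×30×10³) + 1/(130×10³) ].
P = 0.5853 / 2.657×10⁻⁵ = 22030 N.
σ = P/A = 22030/2825 = 7.797 MPa.

σ ≈ 7.8 MPa (compressive)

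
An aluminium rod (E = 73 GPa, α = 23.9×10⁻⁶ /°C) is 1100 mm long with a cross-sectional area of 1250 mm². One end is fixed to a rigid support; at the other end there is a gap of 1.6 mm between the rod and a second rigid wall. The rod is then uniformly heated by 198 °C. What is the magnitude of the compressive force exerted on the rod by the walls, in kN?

P ≈ 299 kN

Unrestrained expansion: δ_free = αΔT L = 23.9×10⁻⁶ × 198 × 1100 = 5.205 mm.
This exceeds the 1.6 mm gap, so the wall pushes back. The portion of expansion that must be recovered elastically is δ_free − gap = 5.205 − 1.6 = 3.605 mm.
That suppressed elongation corresponds to σ = E·Δ/L = 73×10³ × 3.605/1100 = 239.3 MPa.
Force on the wall = σA = 239.3 × 1250 mm² = 299.1 kN.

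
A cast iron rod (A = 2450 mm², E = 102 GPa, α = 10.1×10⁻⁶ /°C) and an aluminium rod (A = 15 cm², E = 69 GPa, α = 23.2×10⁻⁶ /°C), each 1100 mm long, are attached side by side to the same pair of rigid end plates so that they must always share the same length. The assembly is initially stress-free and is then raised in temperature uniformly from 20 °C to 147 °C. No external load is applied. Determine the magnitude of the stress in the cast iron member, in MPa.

The aluminium has the larger α, so on heating it would change length more than the cast iron if both were free. The rigid plates force a common final length, so the aluminium is put into compression and the cast iron into tension, with equal and opposite forces P (no external load).
Compatibility of the two members (thermal + elastic change equal): (α₁ − α₂)ΔT = P·[1/(A₁E₁) + 1/(A₂E₂)].
|α₁ − α₂|·ΔT = 13.1×10⁻⁶ × 127 = 0.001664.
1/(A₁E₁) + 1/(A₂E₂) = 1/(2450×102×10³) + 1/(1500×69×10³) = 1.366×10⁻⁸ N⁻¹.
P = 0.001664 / 1.366×10⁻⁸ = 121800 N = 121.8 kN.
σ_{cast iron} = P/A₁ = 121800/2450 = 49.7 MPa, tensile.

σ ≈ 49.7 MPa (tensile)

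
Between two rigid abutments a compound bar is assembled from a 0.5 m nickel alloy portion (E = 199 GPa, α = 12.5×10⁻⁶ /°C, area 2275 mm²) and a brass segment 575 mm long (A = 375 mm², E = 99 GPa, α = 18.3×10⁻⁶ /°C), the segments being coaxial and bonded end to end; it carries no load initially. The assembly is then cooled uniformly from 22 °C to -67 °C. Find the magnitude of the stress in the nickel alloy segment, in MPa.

With the walls removed the bar would change length by δ_free = Σ αᵢΔT Lᵢ = 12.5×10⁻⁶×89×500 + 18.3×10⁻⁶×89×575 = 1.493 mm.
Since the ends are fixed, an axial force P builds up, equal in every segment, with P · Σ Lᵢ/(AᵢEᵢ) = δ_free.
Σ Lᵢ/(AᵢEᵢ) = 500/(2275×199×10³) + 575/(375×99×10³) = 1.659×10⁻⁵ mm/N.
P = 1.493 / 1.659×10⁻⁵ = 89960 N = 89.96 kN, tensile.
σ_{nickel alloy} = P / A = 89960 / 2275 = 39.54 MPa.

σ ≈ 39.5 MPa (tensile)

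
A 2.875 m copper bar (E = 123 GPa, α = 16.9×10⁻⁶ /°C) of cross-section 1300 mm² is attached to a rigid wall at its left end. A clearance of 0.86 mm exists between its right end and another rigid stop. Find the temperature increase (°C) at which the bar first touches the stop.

ΔT ≈ 17.7 °C

Contact occurs when the free expansion equals the gap: αΔT L = 0.86 mm.
So ΔT = g/(αL) = 0.86/(16.9×10⁻⁶ × 2875) = 17.7 °C.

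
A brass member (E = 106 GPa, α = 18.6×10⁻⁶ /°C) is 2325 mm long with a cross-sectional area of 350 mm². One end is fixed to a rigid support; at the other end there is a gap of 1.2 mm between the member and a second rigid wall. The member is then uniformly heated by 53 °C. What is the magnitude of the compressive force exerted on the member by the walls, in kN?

P ≈ 17.4 kN

If the wall were absent the member would grow by αΔT L = 18.6×10⁻⁶ × 53 × 2325 = 2.292 mm.
After closing the 1.2 mm clearance, 2.292 − 1.2 = 1.092 mm of expansion remains to be suppressed by the wall.
Compatibility: PL/(AE) = 1.092 mm, so σ = P/A = E × (1.092/2325) = 49.79 MPa.
Force on the wall = σA = 49.79 × 350 mm² = 17.42 kN.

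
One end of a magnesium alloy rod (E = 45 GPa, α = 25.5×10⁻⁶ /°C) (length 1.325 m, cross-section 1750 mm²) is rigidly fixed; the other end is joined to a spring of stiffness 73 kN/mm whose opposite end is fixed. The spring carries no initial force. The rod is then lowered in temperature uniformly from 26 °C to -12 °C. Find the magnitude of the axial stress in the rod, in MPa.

The unrestrained thermal change is αΔT L = 25.5×10⁻⁶ × 38 × 1325 = 1.284 mm.
Let P be the tensile force in the spring. The rod extends elastically by PL/(AE) and the spring stretches by P/k; together these equal δ_free.
So P = δ_free / [L/(AE) + 1/k] = 1.284 / [ 1325/(1750×45×10³) + 1/(73×10³) ].
P = 1.284 / 3.052×10⁻⁵ = 42060 N.
σ = P/A = 42060/1750 = 24.04 MPa.

σ ≈ 24 MPa (tensile)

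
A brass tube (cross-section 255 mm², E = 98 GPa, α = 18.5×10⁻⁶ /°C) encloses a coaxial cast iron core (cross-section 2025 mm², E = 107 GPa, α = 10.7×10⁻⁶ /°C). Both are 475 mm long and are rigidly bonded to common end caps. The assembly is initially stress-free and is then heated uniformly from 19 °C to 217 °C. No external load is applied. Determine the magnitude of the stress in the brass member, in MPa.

σ ≈ 136 MPa (compressive)

Equilibrium of a rigid end plate with no external load gives equal and opposite internal forces ±P in the two members. Since α_{brass} > α_{cast iron}, heating drives the brass into compression and the cast iron into tension.
Equating the net (thermal + elastic) strains gives |α₁ − α₂|·ΔT = P·[1/(A₁E₁) + 1/(A₂E₂)].
|α₁ − α₂|·ΔT = 7.8×10⁻⁶ × 198 = 0.001544.
1/(A₁E₁) + 1/(A₂E₂) = 1/(255×98×10³) + 1/(2025×107×10³) = 4.463×10⁻⁸ N⁻¹.
P = 0.001544 / 4.463×10⁻⁸ = 34600 N = 34.6 kN.
σ_{brass} = P/A₁ = 34600/255 = 135.7 MPa, compressive.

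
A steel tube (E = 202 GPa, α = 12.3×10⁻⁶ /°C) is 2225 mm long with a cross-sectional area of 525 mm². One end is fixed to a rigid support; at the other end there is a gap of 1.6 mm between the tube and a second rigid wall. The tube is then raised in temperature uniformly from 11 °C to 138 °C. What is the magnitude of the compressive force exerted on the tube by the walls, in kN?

P ≈ 89.4 kN

Free thermal elongation = αΔT L = 12.3×10⁻⁶ × 127 × 2225 = 3.476 mm.
This exceeds the 1.6 mm gap, so the wall pushes back. The portion of expansion that must be recovered elastically is δ_free − gap = 3.476 − 1.6 = 1.876 mm.
Compatibility: PL/(AE) = 1.876 mm, so σ = P/A = E × (1.876/2225) = 170.3 MPa.
Force on the wall = σA = 170.3 × 525 mm² = 89.4 kN.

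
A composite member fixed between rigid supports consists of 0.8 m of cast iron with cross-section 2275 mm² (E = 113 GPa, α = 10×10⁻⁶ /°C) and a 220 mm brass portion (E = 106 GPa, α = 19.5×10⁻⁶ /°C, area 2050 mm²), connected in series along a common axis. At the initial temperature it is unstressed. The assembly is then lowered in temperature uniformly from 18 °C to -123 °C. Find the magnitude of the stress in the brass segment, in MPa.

If the supports were absent, the total length change would be Σ αᵢΔT Lᵢ = 10×10⁻⁶×141×800 + 19.5×10⁻⁶×141×220 = 1.733 mm.
The rigid supports impose zero overall length change; the single axial force P common to all segments must satisfy P Σ Lᵢ/(AᵢEᵢ) = δ_free.
Σ Lᵢ/(AᵢEᵢ) = 800/(2275×113×10³) + 220/(2050×106×10³) = 4.124×10⁻⁶ mm/N.
So P = 1.733 / 4.124×10⁻⁶ = 420.2 kN, tensile.
σ_{brass} = P / A = 420200 / 2050 = 205 MPa.

σ ≈ 205 MPa (tensile)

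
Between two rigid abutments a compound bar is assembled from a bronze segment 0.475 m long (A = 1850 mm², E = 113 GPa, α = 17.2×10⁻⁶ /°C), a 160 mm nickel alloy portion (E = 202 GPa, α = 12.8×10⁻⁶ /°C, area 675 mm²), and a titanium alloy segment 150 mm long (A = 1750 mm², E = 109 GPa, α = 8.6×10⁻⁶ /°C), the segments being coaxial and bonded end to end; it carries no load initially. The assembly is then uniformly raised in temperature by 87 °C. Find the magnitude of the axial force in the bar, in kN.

If the supports were absent, the total length change would be Σ αᵢΔT Lᵢ = 17.2×10⁻⁶×87×475 + 12.8×10⁻⁶×87×160 + 8.6×10⁻⁶×87×150 = 1.001 mm.
Since the ends are fixed, an axial force P builds up, equal in every segment, with P · Σ Lᵢ/(AᵢEᵢ) = δ_free.
Σ Lᵢ/(AᵢEᵢ) = 475/(1850×113×10³) + 160/(675×202×10³) + 150/(1750×109×10³) = 4.232×10⁻⁶ mm/N.
So P = 1.001 / 4.232×10⁻⁶ = 236.6 kN, compressive.

P ≈ 237 kN (compressive)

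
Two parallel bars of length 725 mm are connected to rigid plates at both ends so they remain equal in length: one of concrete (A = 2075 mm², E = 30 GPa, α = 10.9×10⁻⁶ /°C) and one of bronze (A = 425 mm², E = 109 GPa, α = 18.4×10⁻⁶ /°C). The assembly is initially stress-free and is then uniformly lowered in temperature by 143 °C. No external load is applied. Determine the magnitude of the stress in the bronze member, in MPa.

The bronze has the larger α, so on cooling it would change length more than the concrete if both were free. The rigid plates force a common final length, so the bronze is put into tension and the concrete into compression, with equal and opposite forces P (no external load).
Setting the final lengths equal and cancelling L: (α₁ − α₂)ΔT = P/(A₁E₁) + P/(A₂E₂).
|α₁ − α₂|·ΔT = 7.5×10⁻⁶ × 143 = 0.001072.
1/(A₁E₁) + 1/(A₂E₂) = 1/(2075×30×10³) + 1/(425×109×10³) = 3.765×10⁻⁸ N⁻¹.
So P = 0.001072 / 3.765×10⁻⁸ = 28.49 kN.
σ_{bronze} = P/A₂ = 28490/425 = 67.02 MPa, tensile.

σ ≈ 67 MPa (tensile)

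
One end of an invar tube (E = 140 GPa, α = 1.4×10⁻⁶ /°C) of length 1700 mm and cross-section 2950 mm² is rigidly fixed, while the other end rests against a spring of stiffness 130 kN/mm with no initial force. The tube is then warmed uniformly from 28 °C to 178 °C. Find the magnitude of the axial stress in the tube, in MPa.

The unrestrained thermal change is αΔT L = 1.4×10⁻⁶ × 150 × 1700 = 0.357 mm.
Let P be the compressive force at the spring. The tube shortens elastically by PL/(AE) and the spring compresses by P/k; together these equal δ_free.
So P = δ_free / [L/(AE) + 1/k] = 0.357 / [ 1700/(2950×140×10³) + 1/(130×10³) ].
P = 0.357 / 1.181×10⁻⁵ = 30230 N.
σ = P/A = 30230/2950 = 10.25 MPa.

σ ≈ 10.2 MPa (compressive)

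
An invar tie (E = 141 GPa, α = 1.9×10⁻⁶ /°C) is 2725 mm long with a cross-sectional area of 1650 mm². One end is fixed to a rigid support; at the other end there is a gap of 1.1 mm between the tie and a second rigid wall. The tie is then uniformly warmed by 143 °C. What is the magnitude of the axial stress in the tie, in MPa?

σ ≈ 0 MPa

Unrestrained expansion: δ_free = αΔT L = 1.9×10⁻⁶ × 143 × 2725 = 0.7404 mm.
Since δ_free = 0.74 mm is less than the 1.1 mm gap, the tie never touches the wall. No axial force develops.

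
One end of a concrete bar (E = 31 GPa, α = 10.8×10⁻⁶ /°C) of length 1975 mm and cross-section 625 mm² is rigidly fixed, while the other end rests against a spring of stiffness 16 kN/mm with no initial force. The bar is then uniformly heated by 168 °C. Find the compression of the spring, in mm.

Free thermal expansion: δ_free = αΔT L = 10.8×10⁻⁶ × 168 × 1975 = 3.583 mm.
With a force P in the spring, the elastic change of the bar is PL/(AE) and that of the spring is P/k; compatibility requires their sum to equal δ_free.
P [ L/(AE) + 1/k ] = δ_free → P [ 1975/(625×31×10³) + 1/(16×10³) ] = 3.583.
P = 3.583 / 0.0001644 = 21790 N.
Spring compression = P/k = 21790/(16×10³) = 1.362 mm.

δ ≈ 1.36 mm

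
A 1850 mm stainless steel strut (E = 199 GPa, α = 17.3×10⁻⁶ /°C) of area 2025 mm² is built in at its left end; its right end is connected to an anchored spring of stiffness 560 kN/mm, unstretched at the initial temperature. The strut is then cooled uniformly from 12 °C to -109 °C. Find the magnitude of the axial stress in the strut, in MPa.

σ ≈ 300 MPa (tensile)

The unrestrained thermal change is αΔT L = 17.3×10⁻⁶ × 121 × 1850 = 3.873 mm.
Let P be the tensile force in the spring. The strut extends elastically by PL/(AE) and the spring stretches by P/k; together these equal δ_free.
So P = δ_free / [L/(AE) + 1/k] = 3.873 / [ 1850/(2025×199×10³) + 1/(560×10³) ].
P = 3.873 / 6.377×10⁻⁶ = 607300 N.
σ = P/A = 607300/2025 = 299.9 MPa.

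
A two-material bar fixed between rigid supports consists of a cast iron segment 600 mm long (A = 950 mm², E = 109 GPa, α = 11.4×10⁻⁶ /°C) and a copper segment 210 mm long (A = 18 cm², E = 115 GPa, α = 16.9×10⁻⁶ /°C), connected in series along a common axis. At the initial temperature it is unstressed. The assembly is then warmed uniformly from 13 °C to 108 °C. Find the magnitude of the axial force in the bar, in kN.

P ≈ 145 kN (compressive)

With the walls removed the bar would change length by δ_free = Σ αᵢΔT Lᵢ = 11.4×10⁻⁶×95×600 + 16.9×10⁻⁶×95×210 = 0.987 mm.
The rigid supports impose zero overall length change; the single axial force P common to all segments must satisfy P Σ Lᵢ/(AᵢEᵢ) = δ_free.
The series flexibility is Σ Lᵢ/(AᵢEᵢ) = 600/(950×109×10³) + 210/(1800×115×10³) = 6.809×10⁻⁶ mm/N.
Hence P = δ_free / Σ(L/AE) = 0.987/6.809×10⁻⁶ = 145 kN (compressive).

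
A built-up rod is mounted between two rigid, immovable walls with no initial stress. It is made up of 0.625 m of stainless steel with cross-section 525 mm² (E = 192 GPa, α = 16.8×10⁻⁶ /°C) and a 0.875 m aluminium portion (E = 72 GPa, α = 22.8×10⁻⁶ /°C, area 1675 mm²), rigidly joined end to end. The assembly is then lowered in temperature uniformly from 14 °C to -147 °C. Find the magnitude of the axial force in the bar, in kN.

P ≈ 364 kN (tensile)

With the walls removed the bar would change length by δ_free = Σ αᵢΔT Lᵢ = 16.8×10⁻⁶×161×625 + 22.8×10⁻⁶×161×875 = 4.902 mm.
The walls prevent any net length change, so an axial force P (same in every segment) develops. Compatibility: P · Σ Lᵢ/(AᵢEᵢ) = δ_free.
The series flexibility is Σ Lᵢ/(AᵢEᵢ) = 625/(525×192×10³) + 875/(1675×72×10³) = 1.346×10⁻⁵ mm/N.
So P = 4.902 / 1.346×10⁻⁵ = 364.3 kN, tensile.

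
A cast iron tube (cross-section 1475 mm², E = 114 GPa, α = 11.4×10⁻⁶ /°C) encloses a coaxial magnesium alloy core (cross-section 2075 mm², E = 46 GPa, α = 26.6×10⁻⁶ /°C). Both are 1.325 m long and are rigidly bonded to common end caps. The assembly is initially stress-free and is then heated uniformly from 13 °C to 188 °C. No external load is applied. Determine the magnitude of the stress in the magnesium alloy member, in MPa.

The magnesium alloy has the larger α, so on heating it would change length more than the cast iron if both were free. The rigid plates force a common final length, so the magnesium alloy is put into compression and the cast iron into tension, with equal and opposite forces P (no external load).
Setting the final lengths equal and cancelling L: (α₁ − α₂)ΔT = P/(A₁E₁) + P/(A₂E₂).
|α₁ − α₂|·ΔT = 15.2×10⁻⁶ × 175 = 0.00266.
1/(A₁E₁) + 1/(A₂E₂) = 1/(1475×114×10³) + 1/(2075×46×10³) = 1.642×10⁻⁸ N⁻¹.
So P = 0.00266 / 1.642×10⁻⁸ = 162 kN.
σ_{magnesium alloy} = P/A₂ = 162000/2075 = 78.05 MPa, compressive.

σ ≈ 78.1 MPa (compressive)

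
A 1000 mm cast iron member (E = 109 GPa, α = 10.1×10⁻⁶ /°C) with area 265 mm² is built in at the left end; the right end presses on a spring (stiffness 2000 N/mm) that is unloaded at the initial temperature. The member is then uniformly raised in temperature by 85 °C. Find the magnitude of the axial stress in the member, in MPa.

The unrestrained thermal change is αΔT L = 10.1×10⁻⁶ × 85 × 1000 = 0.8585 mm.
Let P be the compressive force at the spring. The member shortens elastically by PL/(AE) and the spring compresses by P/k; together these equal δ_free.
P [ L/(AE) + 1/k ] = δ_free → P [ 1000/(265×109×10³) + 1/(2000) ] = 0.8585.
P = 0.8585 / 0.0005346 = 1606 N.
σ = P/A = 1606/265 = 6.06 MPa.

σ ≈ 6.06 MPa (compressive)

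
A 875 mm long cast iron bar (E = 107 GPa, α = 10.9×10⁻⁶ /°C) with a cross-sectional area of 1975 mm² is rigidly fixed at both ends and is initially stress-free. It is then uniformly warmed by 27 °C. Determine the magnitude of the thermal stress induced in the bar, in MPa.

σ ≈ 31.5 MPa (compressive)

With length fixed, the mechanical strain must cancel the thermal strain αΔT = 10.9×10⁻⁶ × 27 = 294.3×10⁻⁶.
The stress required to suppress this strain is σ = Eε = 107×10³ × 294.3×10⁻⁶ = 31.49 MPa, compressive since the bar is trying to expand.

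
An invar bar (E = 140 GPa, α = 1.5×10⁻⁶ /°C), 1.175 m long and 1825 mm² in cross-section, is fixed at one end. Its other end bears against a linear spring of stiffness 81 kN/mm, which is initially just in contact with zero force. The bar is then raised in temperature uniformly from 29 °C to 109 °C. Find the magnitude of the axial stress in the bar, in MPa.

If the spring were absent the bar would lengthen by αΔT L = 1.5×10⁻⁶ × 80 × 1175 = 0.141 mm.
With a force P in the spring, the elastic change of the bar is PL/(AE) and that of the spring is P/k; compatibility requires their sum to equal δ_free.
P [ L/(AE) + 1/k ] = δ_free → P [ 1175/(1825×140×10³) + 1/(81×10³) ] = 0.141.
P = 0.141 / 1.694×10⁻⁵ = 8321 N.
σ = P/A = 8321/1825 = 4.56 MPa.

σ ≈ 4.56 MPa (compressive)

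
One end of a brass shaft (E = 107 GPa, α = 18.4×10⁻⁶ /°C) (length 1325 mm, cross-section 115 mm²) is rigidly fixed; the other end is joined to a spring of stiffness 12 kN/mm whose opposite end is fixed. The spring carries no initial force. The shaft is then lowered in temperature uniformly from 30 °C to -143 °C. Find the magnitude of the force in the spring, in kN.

P ≈ 22.1 kN

The unrestrained thermal change is αΔT L = 18.4×10⁻⁶ × 173 × 1325 = 4.218 mm.
Let P be the tensile force in the spring. The shaft extends elastically by PL/(AE) and the spring stretches by P/k; together these equal δ_free.
P [ L/(AE) + 1/k ] = δ_free → P [ 1325/(115×107×10³) + 1/(12×10³) ] = 4.218.
P = 4.218 / 0.000191 = 22080 N.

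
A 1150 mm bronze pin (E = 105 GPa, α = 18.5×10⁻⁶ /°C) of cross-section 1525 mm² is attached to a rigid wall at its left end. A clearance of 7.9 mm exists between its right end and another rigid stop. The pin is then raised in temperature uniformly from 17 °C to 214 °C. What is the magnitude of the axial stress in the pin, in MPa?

σ ≈ 0 MPa

Unrestrained expansion: δ_free = αΔT L = 18.5×10⁻⁶ × 197 × 1150 = 4.191 mm.
Since δ_free = 4.19 mm is less than the 7.9 mm gap, the pin never touches the wall. No axial force develops.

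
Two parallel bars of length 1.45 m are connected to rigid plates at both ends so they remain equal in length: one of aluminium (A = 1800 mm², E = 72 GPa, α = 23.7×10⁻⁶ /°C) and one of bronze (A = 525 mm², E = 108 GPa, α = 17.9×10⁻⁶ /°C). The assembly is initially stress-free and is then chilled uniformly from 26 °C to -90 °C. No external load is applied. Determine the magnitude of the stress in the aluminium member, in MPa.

Both members must finish at the same length. With the larger α, the aluminium tends to over-contract; the plates restrain it, putting the aluminium in tension and the bronze in compression. With no external load the two internal forces are equal and opposite, magnitude P.
Setting the final lengths equal and cancelling L: (α₁ − α₂)ΔT = P/(A₁E₁) + P/(A₂E₂).
|α₁ − α₂|·ΔT = 5.8×10⁻⁶ × 116 = 0.0006728.
1/(A₁E₁) + 1/(A₂E₂) = 1/(1800×72×10³) + 1/(525×108×10³) = 2.535×10⁻⁸ N⁻¹.
So P = 0.0006728 / 2.535×10⁻⁸ = 26.54 kN.
σ_{aluminium} = P/A₁ = 26540/1800 = 14.74 MPa, tensile.

σ ≈ 14.7 MPa (tensile)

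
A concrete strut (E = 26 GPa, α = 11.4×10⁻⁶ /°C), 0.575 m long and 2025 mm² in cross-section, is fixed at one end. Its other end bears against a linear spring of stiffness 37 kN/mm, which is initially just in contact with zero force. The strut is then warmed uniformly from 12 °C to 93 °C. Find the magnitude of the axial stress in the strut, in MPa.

σ ≈ 6.91 MPa (compressive)

The unrestrained thermal change is αΔT L = 11.4×10⁻⁶ × 81 × 575 = 0.531 mm.
With a force P in the spring, the elastic change of the strut is PL/(AE) and that of the spring is P/k; compatibility requires their sum to equal δ_free.
P [ L/(AE) + 1/k ] = δ_free → P [ 575/(2025×26×10³) + 1/(37×10³) ] = 0.531.
P = 0.531 / 3.795×10⁻⁵ = 13990 N.
σ = P/A = 13990/2025 = 6.909 MPa.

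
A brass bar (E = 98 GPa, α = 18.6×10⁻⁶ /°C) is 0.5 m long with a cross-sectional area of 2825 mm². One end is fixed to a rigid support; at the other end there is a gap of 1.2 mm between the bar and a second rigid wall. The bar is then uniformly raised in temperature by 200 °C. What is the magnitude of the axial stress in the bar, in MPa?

σ ≈ 129 MPa (compressive)

If the wall were absent the bar would grow by αΔT L = 18.6×10⁻⁶ × 200 × 500 = 1.86 mm.
The gap closes (δ_free > 1.2 mm) and the wall then resists a further 1.86 − 1.2 = 0.66 mm of expansion.
Compatibility: PL/(AE) = 0.66 mm, so σ = P/A = E × (0.66/500) = 129.4 MPa.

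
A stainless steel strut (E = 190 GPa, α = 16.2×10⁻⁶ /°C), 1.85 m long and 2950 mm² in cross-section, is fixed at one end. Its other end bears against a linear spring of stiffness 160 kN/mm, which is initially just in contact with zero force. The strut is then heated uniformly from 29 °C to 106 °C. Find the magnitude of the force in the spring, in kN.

P ≈ 242 kN

Free thermal expansion: δ_free = αΔT L = 16.2×10⁻⁶ × 77 × 1850 = 2.308 mm.
Let P be the compressive force at the spring. The strut shortens elastically by PL/(AE) and the spring compresses by P/k; together these equal δ_free.
P [ L/(AE) + 1/k ] = δ_free → P [ 1850/(2950×190×10³) + 1/(160×10³) ] = 2.308.
P = 2.308 / 9.551×10⁻⁶ = 241600 N.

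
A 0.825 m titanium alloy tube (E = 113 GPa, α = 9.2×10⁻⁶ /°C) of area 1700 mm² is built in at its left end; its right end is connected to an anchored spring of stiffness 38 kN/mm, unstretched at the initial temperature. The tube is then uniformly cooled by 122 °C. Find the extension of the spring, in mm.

Free thermal contraction: δ_free = αΔT L = 9.2×10⁻⁶ × 122 × 825 = 0.926 mm.
Let P be the tensile force in the spring. The tube extends elastically by PL/(AE) and the spring stretches by P/k; together these equal δ_free.
So P = δ_free / [L/(AE) + 1/k] = 0.926 / [ 825/(1700×113×10³) + 1/(38×10³) ].
P = 0.926 / 3.061×10⁻⁵ = 30250 N.
Spring extension = P/k = 30250/(38×10³) = 0.7961 mm.

δ ≈ 0.796 mm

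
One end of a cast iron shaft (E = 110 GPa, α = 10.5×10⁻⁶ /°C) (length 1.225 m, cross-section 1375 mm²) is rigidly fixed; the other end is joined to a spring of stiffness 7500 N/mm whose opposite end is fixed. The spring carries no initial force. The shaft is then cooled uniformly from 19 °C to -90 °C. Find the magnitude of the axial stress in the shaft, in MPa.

σ ≈ 7.21 MPa (tensile)

If the spring were absent the shaft would shorten by αΔT L = 10.5×10⁻⁶ × 109 × 1225 = 1.402 mm.
Let P be the tensile force in the spring. The shaft extends elastically by PL/(AE) and the spring stretches by P/k; together these equal δ_free.
P [ L/(AE) + 1/k ] = δ_free → P [ 1225/(1375×110×10³) + 1/(7500) ] = 1.402.
P = 1.402 / 0.0001414 = 9913 N.
σ = P/A = 9913/1375 = 7.209 MPa.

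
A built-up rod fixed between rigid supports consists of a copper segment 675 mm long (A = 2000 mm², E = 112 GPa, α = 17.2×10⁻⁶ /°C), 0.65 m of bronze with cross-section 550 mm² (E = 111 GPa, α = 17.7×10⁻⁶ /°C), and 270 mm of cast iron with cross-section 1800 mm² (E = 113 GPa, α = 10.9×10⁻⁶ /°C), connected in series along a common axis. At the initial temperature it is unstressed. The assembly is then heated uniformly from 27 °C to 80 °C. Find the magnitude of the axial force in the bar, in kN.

Free thermal expansion of the whole bar: Σ αᵢΔT Lᵢ = 17.2×10⁻⁶×53×675 + 17.7×10⁻⁶×53×650 + 10.9×10⁻⁶×53×270 = 1.381 mm.
The walls prevent any net length change, so an axial force P (same in every segment) develops. Compatibility: P · Σ Lᵢ/(AᵢEᵢ) = δ_free.
The series flexibility is Σ Lᵢ/(AᵢEᵢ) = 675/(2000×112×10³) + 650/(550×111×10³) + 270/(1800×113×10³) = 1.499×10⁻⁵ mm/N.
P = 1.381 / 1.499×10⁻⁵ = 92150 N = 92.15 kN, compressive.

P ≈ 92.1 kN (compressive)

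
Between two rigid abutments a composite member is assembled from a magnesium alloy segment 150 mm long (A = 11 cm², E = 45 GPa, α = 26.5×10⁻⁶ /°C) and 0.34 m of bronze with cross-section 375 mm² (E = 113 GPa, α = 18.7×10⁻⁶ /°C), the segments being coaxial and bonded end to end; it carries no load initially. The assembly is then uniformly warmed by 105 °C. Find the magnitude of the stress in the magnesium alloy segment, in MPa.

σ ≈ 89.2 MPa (compressive)

If the supports were absent, the total length change would be Σ αᵢΔT Lᵢ = 26.5×10⁻⁶×105×150 + 18.7×10⁻⁶×105×340 = 1.085 mm.
Since the ends are fixed, an axial force P builds up, equal in every segment, with P · Σ Lᵢ/(AᵢEᵢ) = δ_free.
Σ Lᵢ/(AᵢEᵢ) = 150/(1100×45×10³) + 340/(375×113×10³) = 1.105×10⁻⁵ mm/N.
Hence P = δ_free / Σ(L/AE) = 1.085/1.105×10⁻⁵ = 98.15 kN (compressive).
σ_{magnesium alloy} = P / A = 98150 / 1100 = 89.23 MPa.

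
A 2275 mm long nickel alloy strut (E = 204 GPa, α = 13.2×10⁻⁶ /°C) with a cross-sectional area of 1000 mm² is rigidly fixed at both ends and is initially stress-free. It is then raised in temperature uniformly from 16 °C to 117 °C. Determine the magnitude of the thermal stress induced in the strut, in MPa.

σ ≈ 272 MPa (compressive)

Because both ends are immovable the net strain is zero, and the suppressed thermal strain is αΔT = 13.2×10⁻⁶ × 101 = 1333.2×10⁻⁶.
The stress required to suppress this strain is σ = Eε = 204×10³ × 1333.2×10⁻⁶ = 272 MPa, compressive since the strut is trying to expand.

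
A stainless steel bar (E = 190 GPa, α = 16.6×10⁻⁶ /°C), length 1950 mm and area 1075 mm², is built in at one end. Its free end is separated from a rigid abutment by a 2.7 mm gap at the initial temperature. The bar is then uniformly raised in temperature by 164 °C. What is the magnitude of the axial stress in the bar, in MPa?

σ ≈ 254 MPa (compressive)

If the wall were absent the bar would grow by αΔT L = 16.6×10⁻⁶ × 164 × 1950 = 5.309 mm.
The gap closes (δ_free > 2.7 mm) and the wall then resists a further 5.309 − 2.7 = 2.609 mm of expansion.
So σ = E(δ_free − g)/L = 190×10³ × 2.609/1950 = 254.2 MPa.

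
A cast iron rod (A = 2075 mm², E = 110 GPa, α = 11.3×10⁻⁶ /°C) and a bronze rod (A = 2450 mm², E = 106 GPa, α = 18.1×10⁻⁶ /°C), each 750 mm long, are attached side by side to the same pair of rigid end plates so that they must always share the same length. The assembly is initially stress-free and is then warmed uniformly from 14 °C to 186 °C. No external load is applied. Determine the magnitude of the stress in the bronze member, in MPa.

Both members must finish at the same length. With the larger α, the bronze tends to over-expand; the plates restrain it, putting the bronze in compression and the cast iron in tension. With no external load the two internal forces are equal and opposite, magnitude P.
Compatibility of the two members (thermal + elastic change equal): (α₁ − α₂)ΔT = P·[1/(A₁E₁) + 1/(A₂E₂)].
|α₁ − α₂|·ΔT = 6.8×10⁻⁶ × 172 = 0.00117.
1/(A₁E₁) + 1/(A₂E₂) = 1/(2075×110×10³) + 1/(2450×106×10³) = 8.232×10⁻⁹ N⁻¹.
So P = 0.00117 / 8.232×10⁻⁹ = 142.1 kN.
σ_{bronze} = P/A₂ = 142100/2450 = 57.99 MPa, compressive.

σ ≈ 58 MPa (compressive)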